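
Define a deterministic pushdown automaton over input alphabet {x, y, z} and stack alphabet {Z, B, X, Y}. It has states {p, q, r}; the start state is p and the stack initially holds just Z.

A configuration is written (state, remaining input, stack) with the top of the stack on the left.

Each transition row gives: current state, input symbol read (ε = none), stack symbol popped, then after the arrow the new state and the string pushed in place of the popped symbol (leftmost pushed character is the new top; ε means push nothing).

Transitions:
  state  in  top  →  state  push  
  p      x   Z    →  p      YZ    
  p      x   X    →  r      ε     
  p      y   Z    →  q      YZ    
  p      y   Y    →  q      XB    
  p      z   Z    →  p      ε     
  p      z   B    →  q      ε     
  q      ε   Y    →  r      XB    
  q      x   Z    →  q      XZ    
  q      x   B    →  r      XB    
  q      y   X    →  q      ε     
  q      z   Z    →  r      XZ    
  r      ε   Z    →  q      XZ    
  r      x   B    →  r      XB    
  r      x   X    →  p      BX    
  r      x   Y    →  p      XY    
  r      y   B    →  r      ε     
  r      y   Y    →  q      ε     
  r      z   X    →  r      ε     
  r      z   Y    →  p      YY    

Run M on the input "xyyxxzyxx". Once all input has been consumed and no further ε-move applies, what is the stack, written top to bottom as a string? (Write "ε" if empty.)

(p, xyyxxzyxx, Z) ⊢ (p, yyxxzyxx, YZ) ⊢ (q, yxxzyxx, XBZ) ⊢ (q, xxzyxx, BZ) ⊢ (r, xzyxx, XBZ) ⊢ (p, zyxx, BXBZ) ⊢ (q, yxx, XBZ) ⊢ (q, xx, BZ) ⊢ (r, x, XBZ) ⊢ (p, ε, BXBZ)
All input consumed in state p with stack BXBZ.

BXBZ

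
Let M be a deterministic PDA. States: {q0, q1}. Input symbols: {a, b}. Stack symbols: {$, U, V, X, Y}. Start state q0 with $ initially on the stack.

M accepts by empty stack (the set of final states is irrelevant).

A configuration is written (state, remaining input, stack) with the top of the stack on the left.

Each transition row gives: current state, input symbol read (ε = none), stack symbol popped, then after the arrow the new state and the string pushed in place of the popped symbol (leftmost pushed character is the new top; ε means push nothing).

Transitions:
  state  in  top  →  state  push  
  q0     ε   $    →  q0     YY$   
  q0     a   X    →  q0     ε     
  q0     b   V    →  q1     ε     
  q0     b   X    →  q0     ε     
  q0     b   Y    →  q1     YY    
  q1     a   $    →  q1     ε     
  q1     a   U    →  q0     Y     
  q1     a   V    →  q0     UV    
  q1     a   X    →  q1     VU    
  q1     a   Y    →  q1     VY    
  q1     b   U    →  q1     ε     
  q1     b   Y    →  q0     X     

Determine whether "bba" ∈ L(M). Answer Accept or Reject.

(q0, bba, $)
  ε-move, top $: go to q0, push YY$ → (q0, bba, YY$)
  read b, top Y: go to q1, push YY → (q1, ba, YYY$)
  read b, top Y: go to q0, push X → (q0, a, XYY$)
  read a, top X: go to q0, push ε → (q0, ε, YY$)
All input consumed; stack is YY$, not empty, and no further ε-move applies.

Reject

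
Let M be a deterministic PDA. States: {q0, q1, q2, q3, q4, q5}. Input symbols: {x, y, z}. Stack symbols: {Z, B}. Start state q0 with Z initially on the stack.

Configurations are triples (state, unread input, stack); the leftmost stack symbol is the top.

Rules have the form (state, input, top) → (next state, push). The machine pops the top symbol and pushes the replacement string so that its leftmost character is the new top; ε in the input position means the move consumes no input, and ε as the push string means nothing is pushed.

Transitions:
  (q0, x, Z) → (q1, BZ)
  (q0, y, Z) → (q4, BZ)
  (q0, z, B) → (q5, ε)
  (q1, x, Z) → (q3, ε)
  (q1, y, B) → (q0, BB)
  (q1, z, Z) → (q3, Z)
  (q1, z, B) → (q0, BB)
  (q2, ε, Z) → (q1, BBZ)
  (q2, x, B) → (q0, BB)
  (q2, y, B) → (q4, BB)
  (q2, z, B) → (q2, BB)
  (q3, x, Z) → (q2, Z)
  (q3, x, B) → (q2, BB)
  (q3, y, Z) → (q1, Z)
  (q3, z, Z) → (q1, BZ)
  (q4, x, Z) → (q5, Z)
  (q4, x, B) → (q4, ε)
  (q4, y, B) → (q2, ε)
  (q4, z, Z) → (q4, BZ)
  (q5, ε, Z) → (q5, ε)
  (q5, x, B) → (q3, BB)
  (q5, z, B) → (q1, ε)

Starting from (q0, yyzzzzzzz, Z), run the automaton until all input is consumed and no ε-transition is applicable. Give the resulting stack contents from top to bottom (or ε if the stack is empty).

Z

(q0, yyzzzzzzz, Z) ⊢ (q4, yzzzzzzz, BZ) ⊢ (q2, zzzzzzz, Z) ⊢ (q1, zzzzzzz, BBZ) ⊢ (q0, zzzzzz, BBBZ) ⊢ (q5, zzzzz, BBZ) ⊢ (q1, zzzz, BZ) ⊢ (q0, zzz, BBZ) ⊢ (q5, zz, BZ) ⊢ (q1, z, Z) ⊢ (q3, ε, Z)
All input consumed in state q3 with stack Z.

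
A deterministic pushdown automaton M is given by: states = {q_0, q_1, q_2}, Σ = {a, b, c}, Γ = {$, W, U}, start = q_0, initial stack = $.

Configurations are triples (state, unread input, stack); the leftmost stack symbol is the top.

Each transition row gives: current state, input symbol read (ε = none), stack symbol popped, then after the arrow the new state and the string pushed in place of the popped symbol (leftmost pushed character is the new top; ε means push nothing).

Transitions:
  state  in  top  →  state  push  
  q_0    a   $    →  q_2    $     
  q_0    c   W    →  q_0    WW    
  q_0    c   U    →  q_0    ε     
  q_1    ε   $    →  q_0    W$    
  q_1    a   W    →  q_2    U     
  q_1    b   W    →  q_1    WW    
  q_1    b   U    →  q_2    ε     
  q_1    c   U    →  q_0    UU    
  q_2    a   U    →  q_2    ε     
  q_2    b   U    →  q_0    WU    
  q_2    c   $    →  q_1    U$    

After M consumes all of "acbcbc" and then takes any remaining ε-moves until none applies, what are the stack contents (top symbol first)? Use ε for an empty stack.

(q_0, acbcbc, $)
  read a, top $: go to q_2, push $ → (q_2, cbcbc, $)
  read c, top $: go to q_1, push U$ → (q_1, bcbc, U$)
  read b, top U: go to q_2, push ε → (q_2, cbc, $)
  read c, top $: go to q_1, push U$ → (q_1, bc, U$)
  read b, top U: go to q_2, push ε → (q_2, c, $)
  read c, top $: go to q_1, push U$ → (q_1, ε, U$)
All input consumed in state q_1 with stack U$.

U$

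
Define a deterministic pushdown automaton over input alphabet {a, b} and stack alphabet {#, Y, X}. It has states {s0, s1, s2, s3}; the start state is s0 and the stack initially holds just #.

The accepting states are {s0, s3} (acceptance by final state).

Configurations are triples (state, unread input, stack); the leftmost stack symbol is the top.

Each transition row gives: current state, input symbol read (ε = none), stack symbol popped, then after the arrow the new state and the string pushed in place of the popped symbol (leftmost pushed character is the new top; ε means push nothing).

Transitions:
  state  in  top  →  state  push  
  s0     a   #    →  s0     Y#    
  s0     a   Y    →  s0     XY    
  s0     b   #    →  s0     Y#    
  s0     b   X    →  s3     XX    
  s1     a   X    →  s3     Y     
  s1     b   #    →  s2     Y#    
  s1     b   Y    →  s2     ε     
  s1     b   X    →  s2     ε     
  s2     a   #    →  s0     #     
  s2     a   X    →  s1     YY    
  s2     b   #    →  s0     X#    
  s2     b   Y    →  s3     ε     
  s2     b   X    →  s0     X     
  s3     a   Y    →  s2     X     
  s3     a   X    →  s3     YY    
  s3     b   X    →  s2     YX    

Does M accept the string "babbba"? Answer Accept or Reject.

Accept

(s0, babbba, #)
  read b, top #: go to s0, push Y# → (s0, abbba, Y#)
  read a, top Y: go to s0, push XY → (s0, bbba, XY#)
  read b, top X: go to s3, push XX → (s3, bba, XXY#)
  read b, top X: go to s2, push YX → (s2, ba, YXXY#)
  read b, top Y: go to s3, push ε → (s3, a, XXY#)
  read a, top X: go to s3, push YY → (s3, ε, YYXY#)
All input consumed; state s3 ∈ F.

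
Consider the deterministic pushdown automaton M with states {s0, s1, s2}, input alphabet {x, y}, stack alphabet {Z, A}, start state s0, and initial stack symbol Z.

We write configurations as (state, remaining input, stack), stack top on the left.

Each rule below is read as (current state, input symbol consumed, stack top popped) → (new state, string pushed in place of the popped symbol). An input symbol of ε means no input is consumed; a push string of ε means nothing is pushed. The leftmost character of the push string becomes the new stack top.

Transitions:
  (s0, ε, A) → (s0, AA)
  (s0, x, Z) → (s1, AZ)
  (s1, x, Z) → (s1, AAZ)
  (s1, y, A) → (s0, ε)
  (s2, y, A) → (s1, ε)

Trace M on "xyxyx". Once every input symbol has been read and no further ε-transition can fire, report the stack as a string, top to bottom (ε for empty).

(s0, xyxyx, Z)
  read x, top Z: go to s1, push AZ → (s1, yxyx, AZ)
  read y, top A: go to s0, push ε → (s0, xyx, Z)
  read x, top Z: go to s1, push AZ → (s1, yx, AZ)
  read y, top A: go to s0, push ε → (s0, x, Z)
  read x, top Z: go to s1, push AZ → (s1, ε, AZ)
All input consumed in state s1 with stack AZ.

AZ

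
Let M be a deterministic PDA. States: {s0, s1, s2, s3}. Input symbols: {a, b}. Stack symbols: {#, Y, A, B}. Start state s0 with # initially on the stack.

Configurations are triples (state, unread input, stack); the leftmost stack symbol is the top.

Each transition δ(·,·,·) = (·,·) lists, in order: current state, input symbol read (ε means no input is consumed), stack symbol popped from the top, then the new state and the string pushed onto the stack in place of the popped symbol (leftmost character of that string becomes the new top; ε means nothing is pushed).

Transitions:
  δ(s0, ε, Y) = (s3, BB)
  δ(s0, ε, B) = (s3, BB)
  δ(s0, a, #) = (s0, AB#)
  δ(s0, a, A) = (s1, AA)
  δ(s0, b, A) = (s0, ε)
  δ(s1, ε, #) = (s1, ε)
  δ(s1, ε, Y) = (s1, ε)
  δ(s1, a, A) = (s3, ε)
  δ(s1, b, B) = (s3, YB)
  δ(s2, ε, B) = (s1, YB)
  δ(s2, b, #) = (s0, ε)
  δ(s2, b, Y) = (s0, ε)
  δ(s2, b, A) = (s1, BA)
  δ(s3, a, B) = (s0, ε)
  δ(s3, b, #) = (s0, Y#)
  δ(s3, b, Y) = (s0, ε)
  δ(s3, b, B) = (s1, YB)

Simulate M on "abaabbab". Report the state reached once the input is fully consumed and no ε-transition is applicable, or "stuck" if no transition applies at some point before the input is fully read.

(s0, abaabbab, #) ⊢ (s0, baabbab, AB#) ⊢ (s0, aabbab, B#) ⊢ (s3, aabbab, BB#) ⊢ (s0, abbab, B#) ⊢ (s3, abbab, BB#) ⊢ (s0, bbab, B#) ⊢ (s3, bbab, BB#) ⊢ (s1, bab, YBB#) ⊢ (s1, bab, BB#) ⊢ (s3, ab, YBB#)
No transition for (s3, a, top Y); M blocks with input ab remaining.

stuck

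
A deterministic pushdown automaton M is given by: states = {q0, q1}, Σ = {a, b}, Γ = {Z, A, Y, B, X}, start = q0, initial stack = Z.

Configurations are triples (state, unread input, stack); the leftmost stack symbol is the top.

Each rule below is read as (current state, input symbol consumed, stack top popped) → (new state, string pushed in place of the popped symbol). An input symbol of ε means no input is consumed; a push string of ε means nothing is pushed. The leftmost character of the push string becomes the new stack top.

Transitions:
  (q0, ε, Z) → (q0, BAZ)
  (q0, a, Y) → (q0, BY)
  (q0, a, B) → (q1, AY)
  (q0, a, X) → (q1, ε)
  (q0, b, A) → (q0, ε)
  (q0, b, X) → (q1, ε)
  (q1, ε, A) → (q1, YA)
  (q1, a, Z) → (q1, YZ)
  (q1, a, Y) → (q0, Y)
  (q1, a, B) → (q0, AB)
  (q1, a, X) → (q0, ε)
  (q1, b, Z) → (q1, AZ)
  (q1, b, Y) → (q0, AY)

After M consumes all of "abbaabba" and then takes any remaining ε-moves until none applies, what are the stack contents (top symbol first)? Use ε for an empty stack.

BYAYYAYAZ

(q0, abbaabba, Z)
  ε-move, top Z: go to q0, push BAZ → (q0, abbaabba, BAZ)
  read a, top B: go to q1, push AY → (q1, bbaabba, AYAZ)
  ε-move, top A: go to q1, push YA → (q1, bbaabba, YAYAZ)
  read b, top Y: go to q0, push AY → (q0, baabba, AYAYAZ)
  read b, top A: go to q0, push ε → (q0, aabba, YAYAZ)
  read a, top Y: go to q0, push BY → (q0, abba, BYAYAZ)
  read a, top B: go to q1, push AY → (q1, bba, AYYAYAZ)
  ε-move, top A: go to q1, push YA → (q1, bba, YAYYAYAZ)
  read b, top Y: go to q0, push AY → (q0, ba, AYAYYAYAZ)
  read b, top A: go to q0, push ε → (q0, a, YAYYAYAZ)
  read a, top Y: go to q0, push BY → (q0, ε, BYAYYAYAZ)
All input consumed in state q0 with stack BYAYYAYAZ.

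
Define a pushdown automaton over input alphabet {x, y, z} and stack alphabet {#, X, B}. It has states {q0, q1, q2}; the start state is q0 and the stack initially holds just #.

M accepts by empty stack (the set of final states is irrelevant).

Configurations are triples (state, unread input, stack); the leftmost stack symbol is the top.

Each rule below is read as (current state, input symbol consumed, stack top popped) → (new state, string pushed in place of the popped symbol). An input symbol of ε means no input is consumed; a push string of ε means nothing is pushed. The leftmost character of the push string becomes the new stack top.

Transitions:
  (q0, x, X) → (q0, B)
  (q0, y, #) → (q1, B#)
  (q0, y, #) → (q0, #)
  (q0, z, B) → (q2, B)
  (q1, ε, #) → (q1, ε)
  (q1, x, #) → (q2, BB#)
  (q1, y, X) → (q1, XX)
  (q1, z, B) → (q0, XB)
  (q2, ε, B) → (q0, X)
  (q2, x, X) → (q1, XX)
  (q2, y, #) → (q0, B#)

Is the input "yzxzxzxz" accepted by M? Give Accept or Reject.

Reject

No computation consumes all input and empties the stack.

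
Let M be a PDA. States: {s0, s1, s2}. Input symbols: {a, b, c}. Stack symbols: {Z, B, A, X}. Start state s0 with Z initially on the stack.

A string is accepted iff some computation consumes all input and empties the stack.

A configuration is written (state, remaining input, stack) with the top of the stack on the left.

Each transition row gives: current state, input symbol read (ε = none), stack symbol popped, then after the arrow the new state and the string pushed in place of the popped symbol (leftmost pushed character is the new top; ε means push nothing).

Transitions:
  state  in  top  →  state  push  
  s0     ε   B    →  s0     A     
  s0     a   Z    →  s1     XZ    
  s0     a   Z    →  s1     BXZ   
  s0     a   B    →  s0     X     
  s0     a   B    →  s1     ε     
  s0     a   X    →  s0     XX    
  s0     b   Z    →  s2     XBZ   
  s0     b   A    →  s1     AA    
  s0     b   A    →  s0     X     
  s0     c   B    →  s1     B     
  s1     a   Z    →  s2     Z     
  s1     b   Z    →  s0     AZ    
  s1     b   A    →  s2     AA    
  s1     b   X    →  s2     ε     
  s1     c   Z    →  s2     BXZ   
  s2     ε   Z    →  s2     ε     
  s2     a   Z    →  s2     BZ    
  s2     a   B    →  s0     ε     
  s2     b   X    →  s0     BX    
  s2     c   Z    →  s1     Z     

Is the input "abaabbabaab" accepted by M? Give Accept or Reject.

One accepting computation: (s0, abaabbabaab, Z) ⊢ (s1, baabbabaab, XZ) ⊢ (s2, aabbabaab, Z) ⊢ (s2, abbabaab, BZ) ⊢ (s0, bbabaab, Z) ⊢ (s2, babaab, XBZ) ⊢ (s0, abaab, BXBZ) ⊢ (s1, baab, XBZ) ⊢ (s2, aab, BZ) ⊢ (s0, ab, Z) ⊢ (s1, b, XZ) ⊢ (s2, ε, Z) ⊢ (s2, ε, ε)
All input consumed and the stack is empty.

Accept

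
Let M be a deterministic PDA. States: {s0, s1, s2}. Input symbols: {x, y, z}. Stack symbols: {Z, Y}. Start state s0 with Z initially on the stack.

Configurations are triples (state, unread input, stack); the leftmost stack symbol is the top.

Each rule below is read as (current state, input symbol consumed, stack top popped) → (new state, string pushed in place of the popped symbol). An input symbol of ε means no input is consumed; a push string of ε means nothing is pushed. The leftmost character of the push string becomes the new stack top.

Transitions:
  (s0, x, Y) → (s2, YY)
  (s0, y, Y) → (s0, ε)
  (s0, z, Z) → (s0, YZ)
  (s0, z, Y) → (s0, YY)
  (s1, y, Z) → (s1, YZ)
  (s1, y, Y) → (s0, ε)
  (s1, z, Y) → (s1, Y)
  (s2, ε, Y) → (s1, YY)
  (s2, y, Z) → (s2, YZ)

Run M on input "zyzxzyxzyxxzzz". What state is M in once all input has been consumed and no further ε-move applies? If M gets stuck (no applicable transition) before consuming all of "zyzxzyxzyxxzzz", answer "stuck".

(s0, zyzxzyxzyxxzzz, Z) ⊢ (s0, yzxzyxzyxxzzz, YZ) ⊢ (s0, zxzyxzyxxzzz, Z) ⊢ (s0, xzyxzyxxzzz, YZ) ⊢ (s2, zyxzyxxzzz, YYZ) ⊢ (s1, zyxzyxxzzz, YYYZ) ⊢ (s1, yxzyxxzzz, YYYZ) ⊢ (s0, xzyxxzzz, YYZ) ⊢ (s2, zyxxzzz, YYYZ) ⊢ (s1, zyxxzzz, YYYYZ) ⊢ (s1, yxxzzz, YYYYZ) ⊢ (s0, xxzzz, YYYZ) ⊢ (s2, xzzz, YYYYZ) ⊢ (s1, xzzz, YYYYYZ)
No transition for (s1, x, top Y); M blocks with input xzzz remaining.

stuck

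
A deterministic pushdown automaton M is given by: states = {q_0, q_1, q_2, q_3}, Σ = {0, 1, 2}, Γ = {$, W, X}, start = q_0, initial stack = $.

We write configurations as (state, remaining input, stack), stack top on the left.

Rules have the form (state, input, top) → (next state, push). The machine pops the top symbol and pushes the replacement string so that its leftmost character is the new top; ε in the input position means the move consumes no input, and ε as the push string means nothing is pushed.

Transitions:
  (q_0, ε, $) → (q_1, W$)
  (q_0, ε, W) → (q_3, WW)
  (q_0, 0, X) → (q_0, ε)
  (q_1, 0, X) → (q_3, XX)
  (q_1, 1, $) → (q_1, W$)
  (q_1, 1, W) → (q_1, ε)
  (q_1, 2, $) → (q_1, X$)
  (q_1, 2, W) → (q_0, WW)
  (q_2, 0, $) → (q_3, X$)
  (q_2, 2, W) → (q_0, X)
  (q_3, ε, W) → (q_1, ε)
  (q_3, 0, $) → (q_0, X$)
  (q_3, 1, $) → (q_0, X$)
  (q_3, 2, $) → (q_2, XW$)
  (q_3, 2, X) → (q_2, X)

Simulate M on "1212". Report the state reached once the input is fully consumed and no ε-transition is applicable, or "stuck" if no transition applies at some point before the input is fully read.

(q_0, 1212, $) ⊢ (q_1, 1212, W$) ⊢ (q_1, 212, $) ⊢ (q_1, 12, X$)
No transition for (q_1, 1, top X); M blocks with input 12 remaining.

stuck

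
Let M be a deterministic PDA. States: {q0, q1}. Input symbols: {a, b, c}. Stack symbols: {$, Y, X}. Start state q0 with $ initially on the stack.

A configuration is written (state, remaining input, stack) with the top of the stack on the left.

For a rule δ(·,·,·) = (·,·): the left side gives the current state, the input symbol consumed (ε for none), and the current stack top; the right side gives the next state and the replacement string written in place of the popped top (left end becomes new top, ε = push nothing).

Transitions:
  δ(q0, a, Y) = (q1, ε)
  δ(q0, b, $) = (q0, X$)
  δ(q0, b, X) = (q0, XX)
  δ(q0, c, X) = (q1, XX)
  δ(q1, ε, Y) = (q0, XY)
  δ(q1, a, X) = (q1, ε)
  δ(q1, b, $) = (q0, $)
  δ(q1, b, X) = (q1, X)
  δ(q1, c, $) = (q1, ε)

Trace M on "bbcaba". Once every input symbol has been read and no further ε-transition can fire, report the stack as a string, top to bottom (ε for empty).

(q0, bbcaba, $)
  read b, top $: go to q0, push X$ → (q0, bcaba, X$)
  read b, top X: go to q0, push XX → (q0, caba, XX$)
  read c, top X: go to q1, push XX → (q1, aba, XXX$)
  read a, top X: go to q1, push ε → (q1, ba, XX$)
  read b, top X: go to q1, push X → (q1, a, XX$)
  read a, top X: go to q1, push ε → (q1, ε, X$)
All input consumed in state q1 with stack X$.

X$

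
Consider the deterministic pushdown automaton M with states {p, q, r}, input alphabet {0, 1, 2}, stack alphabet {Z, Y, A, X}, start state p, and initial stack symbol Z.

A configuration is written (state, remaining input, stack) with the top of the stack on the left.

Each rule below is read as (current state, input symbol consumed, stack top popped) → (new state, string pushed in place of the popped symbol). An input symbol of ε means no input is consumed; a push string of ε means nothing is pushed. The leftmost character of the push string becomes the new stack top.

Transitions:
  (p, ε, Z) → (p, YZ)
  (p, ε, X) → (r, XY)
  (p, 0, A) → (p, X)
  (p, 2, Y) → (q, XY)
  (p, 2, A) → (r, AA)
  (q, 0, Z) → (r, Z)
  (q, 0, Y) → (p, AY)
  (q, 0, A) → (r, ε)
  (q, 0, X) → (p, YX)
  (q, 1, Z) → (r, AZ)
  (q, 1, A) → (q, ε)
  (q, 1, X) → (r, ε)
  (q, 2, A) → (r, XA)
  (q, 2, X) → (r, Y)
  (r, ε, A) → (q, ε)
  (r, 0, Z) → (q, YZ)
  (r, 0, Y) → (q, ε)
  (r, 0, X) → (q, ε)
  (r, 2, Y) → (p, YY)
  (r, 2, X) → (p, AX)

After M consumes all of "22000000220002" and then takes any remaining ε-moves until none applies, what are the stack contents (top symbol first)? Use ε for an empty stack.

(p, 22000000220002, Z) ⊢ (p, 22000000220002, YZ) ⊢ (q, 2000000220002, XYZ) ⊢ (r, 000000220002, YYZ) ⊢ (q, 00000220002, YZ) ⊢ (p, 0000220002, AYZ) ⊢ (p, 000220002, XYZ) ⊢ (r, 000220002, XYYZ) ⊢ (q, 00220002, YYZ) ⊢ (p, 0220002, AYYZ) ⊢ (p, 220002, XYYZ) ⊢ (r, 220002, XYYYZ) ⊢ (p, 20002, AXYYYZ) ⊢ (r, 0002, AAXYYYZ) ⊢ (q, 0002, AXYYYZ) ⊢ (r, 002, XYYYZ) ⊢ (q, 02, YYYZ) ⊢ (p, 2, AYYYZ) ⊢ (r, ε, AAYYYZ) ⊢ (q, ε, AYYYZ)
All input consumed in state q with stack AYYYZ.

AYYYZ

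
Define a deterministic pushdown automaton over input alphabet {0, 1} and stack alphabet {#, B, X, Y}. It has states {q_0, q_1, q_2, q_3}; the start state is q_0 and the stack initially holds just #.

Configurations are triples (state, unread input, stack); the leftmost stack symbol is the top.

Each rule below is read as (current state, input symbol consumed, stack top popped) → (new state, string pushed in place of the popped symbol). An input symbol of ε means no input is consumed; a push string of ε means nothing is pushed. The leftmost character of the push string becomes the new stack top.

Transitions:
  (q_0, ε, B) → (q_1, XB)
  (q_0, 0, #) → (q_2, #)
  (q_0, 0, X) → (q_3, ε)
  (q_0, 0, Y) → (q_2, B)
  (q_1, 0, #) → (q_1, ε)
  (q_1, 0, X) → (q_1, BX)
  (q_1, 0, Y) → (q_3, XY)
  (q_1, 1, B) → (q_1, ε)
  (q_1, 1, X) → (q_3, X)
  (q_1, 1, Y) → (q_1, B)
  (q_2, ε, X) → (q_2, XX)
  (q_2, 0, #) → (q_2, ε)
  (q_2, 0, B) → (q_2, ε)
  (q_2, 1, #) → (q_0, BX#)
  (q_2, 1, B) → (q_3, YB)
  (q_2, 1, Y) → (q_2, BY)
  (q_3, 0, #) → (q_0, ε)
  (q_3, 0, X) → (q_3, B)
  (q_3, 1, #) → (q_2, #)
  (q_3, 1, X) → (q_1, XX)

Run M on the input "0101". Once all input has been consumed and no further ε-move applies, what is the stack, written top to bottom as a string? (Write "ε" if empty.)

XBX#

(q_0, 0101, #)
  read 0, top #: go to q_2, push # → (q_2, 101, #)
  read 1, top #: go to q_0, push BX# → (q_0, 01, BX#)
  ε-move, top B: go to q_1, push XB → (q_1, 01, XBX#)
  read 0, top X: go to q_1, push BX → (q_1, 1, BXBX#)
  read 1, top B: go to q_1, push ε → (q_1, ε, XBX#)
All input consumed in state q_1 with stack XBX#.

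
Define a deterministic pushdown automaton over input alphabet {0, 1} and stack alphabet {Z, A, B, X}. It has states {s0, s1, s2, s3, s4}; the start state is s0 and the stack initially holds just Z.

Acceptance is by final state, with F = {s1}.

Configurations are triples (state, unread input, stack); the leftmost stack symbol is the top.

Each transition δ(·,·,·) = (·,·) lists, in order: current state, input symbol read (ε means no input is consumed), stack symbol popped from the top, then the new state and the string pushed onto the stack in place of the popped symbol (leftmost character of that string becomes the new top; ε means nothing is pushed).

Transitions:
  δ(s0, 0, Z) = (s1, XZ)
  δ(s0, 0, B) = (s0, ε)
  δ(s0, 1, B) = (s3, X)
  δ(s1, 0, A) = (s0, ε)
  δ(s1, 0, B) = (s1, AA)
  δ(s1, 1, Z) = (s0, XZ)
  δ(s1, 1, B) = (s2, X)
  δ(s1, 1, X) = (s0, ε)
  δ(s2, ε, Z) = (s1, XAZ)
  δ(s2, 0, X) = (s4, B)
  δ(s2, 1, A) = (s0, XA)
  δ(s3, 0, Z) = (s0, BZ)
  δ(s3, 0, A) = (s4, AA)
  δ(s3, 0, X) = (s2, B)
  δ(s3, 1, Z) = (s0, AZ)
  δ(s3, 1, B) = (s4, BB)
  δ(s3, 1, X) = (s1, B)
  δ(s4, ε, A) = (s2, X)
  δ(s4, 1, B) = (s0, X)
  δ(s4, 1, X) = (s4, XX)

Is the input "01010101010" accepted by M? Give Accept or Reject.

(s0, 01010101010, Z) ⊢ (s1, 1010101010, XZ) ⊢ (s0, 010101010, Z) ⊢ (s1, 10101010, XZ) ⊢ (s0, 0101010, Z) ⊢ (s1, 101010, XZ) ⊢ (s0, 01010, Z) ⊢ (s1, 1010, XZ) ⊢ (s0, 010, Z) ⊢ (s1, 10, XZ) ⊢ (s0, 0, Z) ⊢ (s1, ε, XZ)
All input consumed; state s1 ∈ F.

Accept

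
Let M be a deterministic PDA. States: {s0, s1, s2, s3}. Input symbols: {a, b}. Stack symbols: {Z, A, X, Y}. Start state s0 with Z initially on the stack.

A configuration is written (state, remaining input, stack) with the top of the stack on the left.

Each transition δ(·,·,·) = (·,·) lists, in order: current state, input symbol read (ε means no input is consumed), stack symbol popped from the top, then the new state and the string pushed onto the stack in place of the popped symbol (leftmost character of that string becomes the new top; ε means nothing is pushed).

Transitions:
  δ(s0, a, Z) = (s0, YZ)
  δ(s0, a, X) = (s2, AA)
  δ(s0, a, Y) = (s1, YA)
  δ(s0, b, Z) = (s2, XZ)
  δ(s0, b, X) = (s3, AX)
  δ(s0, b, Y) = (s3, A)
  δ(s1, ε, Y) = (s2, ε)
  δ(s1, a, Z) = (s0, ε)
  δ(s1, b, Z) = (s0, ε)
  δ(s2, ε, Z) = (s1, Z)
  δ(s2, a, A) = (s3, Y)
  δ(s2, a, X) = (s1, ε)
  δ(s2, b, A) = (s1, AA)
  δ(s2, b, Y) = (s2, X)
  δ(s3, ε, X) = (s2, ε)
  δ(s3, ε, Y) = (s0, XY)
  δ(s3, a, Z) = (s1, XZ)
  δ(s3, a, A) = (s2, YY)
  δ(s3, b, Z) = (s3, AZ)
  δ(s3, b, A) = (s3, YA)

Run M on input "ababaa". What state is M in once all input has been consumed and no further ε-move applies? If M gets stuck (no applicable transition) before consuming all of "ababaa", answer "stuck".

(s0, ababaa, Z) ⊢ (s0, babaa, YZ) ⊢ (s3, abaa, AZ) ⊢ (s2, baa, YYZ) ⊢ (s2, aa, XYZ) ⊢ (s1, a, YZ) ⊢ (s2, a, Z) ⊢ (s1, a, Z) ⊢ (s0, ε, ε)
All input consumed; M is in state s0.

s0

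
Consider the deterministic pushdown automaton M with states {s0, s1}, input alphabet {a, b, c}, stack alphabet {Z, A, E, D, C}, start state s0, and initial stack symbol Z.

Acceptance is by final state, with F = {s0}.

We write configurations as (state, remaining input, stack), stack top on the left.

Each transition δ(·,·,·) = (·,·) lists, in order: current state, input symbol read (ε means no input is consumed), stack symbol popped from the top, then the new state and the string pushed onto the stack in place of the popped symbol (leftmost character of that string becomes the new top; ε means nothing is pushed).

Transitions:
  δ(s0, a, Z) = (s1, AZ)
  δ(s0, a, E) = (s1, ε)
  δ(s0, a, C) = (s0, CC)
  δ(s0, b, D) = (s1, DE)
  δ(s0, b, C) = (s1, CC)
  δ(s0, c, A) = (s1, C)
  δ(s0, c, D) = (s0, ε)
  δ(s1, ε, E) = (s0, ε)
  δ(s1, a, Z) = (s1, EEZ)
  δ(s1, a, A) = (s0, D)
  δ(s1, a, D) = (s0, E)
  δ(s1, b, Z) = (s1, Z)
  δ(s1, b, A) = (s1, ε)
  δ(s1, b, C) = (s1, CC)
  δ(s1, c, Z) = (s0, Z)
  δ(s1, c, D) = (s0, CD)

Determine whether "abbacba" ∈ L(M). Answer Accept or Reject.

Reject

(s0, abbacba, Z)
  read a, top Z: go to s1, push AZ → (s1, bbacba, AZ)
  read b, top A: go to s1, push ε → (s1, bacba, Z)
  read b, top Z: go to s1, push Z → (s1, acba, Z)
  read a, top Z: go to s1, push EEZ → (s1, cba, EEZ)
  ε-move, top E: go to s0, push ε → (s0, cba, EZ)
No transition applies at (s0, cba, EZ); input not fully consumed.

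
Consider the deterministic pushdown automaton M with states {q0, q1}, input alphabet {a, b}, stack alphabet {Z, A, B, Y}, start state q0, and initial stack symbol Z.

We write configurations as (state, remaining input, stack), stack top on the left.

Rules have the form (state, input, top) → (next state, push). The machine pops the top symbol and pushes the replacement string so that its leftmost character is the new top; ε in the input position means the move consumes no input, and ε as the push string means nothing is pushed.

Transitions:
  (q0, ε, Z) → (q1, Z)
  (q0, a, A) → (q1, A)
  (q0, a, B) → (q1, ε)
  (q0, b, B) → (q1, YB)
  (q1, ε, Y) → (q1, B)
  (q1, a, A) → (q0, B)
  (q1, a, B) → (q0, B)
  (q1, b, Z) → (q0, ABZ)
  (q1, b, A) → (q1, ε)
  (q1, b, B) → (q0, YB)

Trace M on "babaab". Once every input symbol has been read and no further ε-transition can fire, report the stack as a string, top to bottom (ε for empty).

(q0, babaab, Z) ⊢ (q1, babaab, Z) ⊢ (q0, abaab, ABZ) ⊢ (q1, baab, ABZ) ⊢ (q1, aab, BZ) ⊢ (q0, ab, BZ) ⊢ (q1, b, Z) ⊢ (q0, ε, ABZ)
All input consumed in state q0 with stack ABZ.

ABZ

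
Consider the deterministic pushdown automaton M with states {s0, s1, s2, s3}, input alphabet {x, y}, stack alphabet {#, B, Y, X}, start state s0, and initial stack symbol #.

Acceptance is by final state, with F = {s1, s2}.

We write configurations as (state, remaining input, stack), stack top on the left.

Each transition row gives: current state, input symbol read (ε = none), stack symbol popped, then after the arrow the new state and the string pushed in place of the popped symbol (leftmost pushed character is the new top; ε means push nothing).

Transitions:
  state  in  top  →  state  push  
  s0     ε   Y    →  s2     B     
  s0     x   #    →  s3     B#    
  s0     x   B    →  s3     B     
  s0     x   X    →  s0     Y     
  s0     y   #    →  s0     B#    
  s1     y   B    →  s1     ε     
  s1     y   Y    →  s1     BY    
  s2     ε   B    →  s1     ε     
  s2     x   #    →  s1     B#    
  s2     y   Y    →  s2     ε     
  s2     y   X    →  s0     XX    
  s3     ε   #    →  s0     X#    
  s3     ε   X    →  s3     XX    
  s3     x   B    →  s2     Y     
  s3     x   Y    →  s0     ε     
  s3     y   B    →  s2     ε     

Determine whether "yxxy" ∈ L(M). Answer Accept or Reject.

Accept

(s0, yxxy, #) ⊢ (s0, xxy, B#) ⊢ (s3, xy, B#) ⊢ (s2, y, Y#) ⊢ (s2, ε, #)
All input consumed; state s2 ∈ F.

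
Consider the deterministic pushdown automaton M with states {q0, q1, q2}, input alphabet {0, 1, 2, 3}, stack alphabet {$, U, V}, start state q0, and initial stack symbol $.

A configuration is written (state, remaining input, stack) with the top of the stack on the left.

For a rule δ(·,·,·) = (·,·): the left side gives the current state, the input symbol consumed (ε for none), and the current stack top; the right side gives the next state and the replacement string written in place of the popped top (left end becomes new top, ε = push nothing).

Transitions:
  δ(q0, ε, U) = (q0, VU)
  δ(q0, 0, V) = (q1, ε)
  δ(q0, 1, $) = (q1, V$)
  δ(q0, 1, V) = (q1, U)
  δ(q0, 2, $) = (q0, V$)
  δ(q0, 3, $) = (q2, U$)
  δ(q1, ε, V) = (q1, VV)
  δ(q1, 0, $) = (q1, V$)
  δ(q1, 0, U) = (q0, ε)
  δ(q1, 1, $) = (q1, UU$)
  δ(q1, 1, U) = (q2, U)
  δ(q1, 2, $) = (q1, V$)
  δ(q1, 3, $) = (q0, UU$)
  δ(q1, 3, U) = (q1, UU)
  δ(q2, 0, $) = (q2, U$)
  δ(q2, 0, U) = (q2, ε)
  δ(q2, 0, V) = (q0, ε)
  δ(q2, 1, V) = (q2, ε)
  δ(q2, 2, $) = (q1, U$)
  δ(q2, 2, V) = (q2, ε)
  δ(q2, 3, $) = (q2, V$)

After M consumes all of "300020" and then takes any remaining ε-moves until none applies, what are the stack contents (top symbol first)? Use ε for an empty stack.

$

(q0, 300020, $)
  read 3, top $: go to q2, push U$ → (q2, 00020, U$)
  read 0, top U: go to q2, push ε → (q2, 0020, $)
  read 0, top $: go to q2, push U$ → (q2, 020, U$)
  read 0, top U: go to q2, push ε → (q2, 20, $)
  read 2, top $: go to q1, push U$ → (q1, 0, U$)
  read 0, top U: go to q0, push ε → (q0, ε, $)
All input consumed in state q0 with stack $.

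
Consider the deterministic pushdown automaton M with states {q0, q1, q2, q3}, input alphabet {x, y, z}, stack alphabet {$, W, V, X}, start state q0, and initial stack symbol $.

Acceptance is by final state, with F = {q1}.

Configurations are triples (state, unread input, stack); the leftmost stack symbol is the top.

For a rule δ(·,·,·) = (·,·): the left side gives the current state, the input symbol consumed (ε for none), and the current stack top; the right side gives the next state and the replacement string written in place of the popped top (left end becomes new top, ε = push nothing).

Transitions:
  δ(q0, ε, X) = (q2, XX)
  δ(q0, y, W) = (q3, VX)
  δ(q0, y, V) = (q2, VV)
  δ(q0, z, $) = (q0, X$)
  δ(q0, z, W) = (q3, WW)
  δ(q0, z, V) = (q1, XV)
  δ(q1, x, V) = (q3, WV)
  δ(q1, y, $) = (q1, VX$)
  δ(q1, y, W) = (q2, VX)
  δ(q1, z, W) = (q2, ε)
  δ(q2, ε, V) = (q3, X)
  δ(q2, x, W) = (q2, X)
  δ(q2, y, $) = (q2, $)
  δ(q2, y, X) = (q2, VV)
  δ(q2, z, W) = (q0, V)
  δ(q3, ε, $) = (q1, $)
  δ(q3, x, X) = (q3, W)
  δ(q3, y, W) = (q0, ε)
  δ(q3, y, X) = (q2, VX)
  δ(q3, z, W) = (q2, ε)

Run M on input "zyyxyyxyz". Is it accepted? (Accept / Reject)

(q0, zyyxyyxyz, $)
  read z, top $: go to q0, push X$ → (q0, yyxyyxyz, X$)
  ε-move, top X: go to q2, push XX → (q2, yyxyyxyz, XX$)
  read y, top X: go to q2, push VV → (q2, yxyyxyz, VVX$)
  ε-move, top V: go to q3, push X → (q3, yxyyxyz, XVX$)
  read y, top X: go to q2, push VX → (q2, xyyxyz, VXVX$)
  ε-move, top V: go to q3, push X → (q3, xyyxyz, XXVX$)
  read x, top X: go to q3, push W → (q3, yyxyz, WXVX$)
  read y, top W: go to q0, push ε → (q0, yxyz, XVX$)
  ε-move, top X: go to q2, push XX → (q2, yxyz, XXVX$)
  read y, top X: go to q2, push VV → (q2, xyz, VVXVX$)
  ε-move, top V: go to q3, push X → (q3, xyz, XVXVX$)
  read x, top X: go to q3, push W → (q3, yz, WVXVX$)
  read y, top W: go to q0, push ε → (q0, z, VXVX$)
  read z, top V: go to q1, push XV → (q1, ε, XVXVX$)
All input consumed; state q1 ∈ F.

Accept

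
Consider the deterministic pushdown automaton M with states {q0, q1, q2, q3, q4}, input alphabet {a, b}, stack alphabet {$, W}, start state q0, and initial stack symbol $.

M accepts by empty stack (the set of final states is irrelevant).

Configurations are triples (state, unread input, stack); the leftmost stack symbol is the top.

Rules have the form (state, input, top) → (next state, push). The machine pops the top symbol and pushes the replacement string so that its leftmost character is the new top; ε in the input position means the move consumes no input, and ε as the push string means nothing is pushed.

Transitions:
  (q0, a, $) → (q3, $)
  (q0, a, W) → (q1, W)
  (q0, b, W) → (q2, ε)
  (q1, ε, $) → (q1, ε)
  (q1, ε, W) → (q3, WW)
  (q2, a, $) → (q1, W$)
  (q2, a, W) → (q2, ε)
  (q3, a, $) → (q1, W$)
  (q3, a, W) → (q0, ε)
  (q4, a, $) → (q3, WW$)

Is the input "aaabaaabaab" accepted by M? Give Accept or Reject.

(q0, aaabaaabaab, $) ⊢ (q3, aabaaabaab, $) ⊢ (q1, abaaabaab, W$) ⊢ (q3, abaaabaab, WW$) ⊢ (q0, baaabaab, W$) ⊢ (q2, aaabaab, $) ⊢ (q1, aabaab, W$) ⊢ (q3, aabaab, WW$) ⊢ (q0, abaab, W$) ⊢ (q1, baab, W$) ⊢ (q3, baab, WW$)
No transition applies at (q3, baab, WW$); input not fully consumed.

Reject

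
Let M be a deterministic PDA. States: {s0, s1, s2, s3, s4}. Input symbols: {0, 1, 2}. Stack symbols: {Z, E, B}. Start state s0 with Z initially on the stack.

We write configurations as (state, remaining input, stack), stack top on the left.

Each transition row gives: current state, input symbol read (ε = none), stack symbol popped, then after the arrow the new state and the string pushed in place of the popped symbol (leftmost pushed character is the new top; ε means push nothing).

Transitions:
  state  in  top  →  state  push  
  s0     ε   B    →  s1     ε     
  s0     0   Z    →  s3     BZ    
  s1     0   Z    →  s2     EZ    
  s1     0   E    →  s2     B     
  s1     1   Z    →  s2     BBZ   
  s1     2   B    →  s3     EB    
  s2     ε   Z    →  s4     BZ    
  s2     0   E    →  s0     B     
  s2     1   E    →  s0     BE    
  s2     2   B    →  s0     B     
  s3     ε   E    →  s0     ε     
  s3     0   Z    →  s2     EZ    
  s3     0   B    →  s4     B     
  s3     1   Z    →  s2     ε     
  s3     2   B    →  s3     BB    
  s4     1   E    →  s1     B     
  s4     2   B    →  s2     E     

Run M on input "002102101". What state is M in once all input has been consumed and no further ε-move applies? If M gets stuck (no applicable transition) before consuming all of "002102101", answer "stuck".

stuck

(s0, 002102101, Z) ⊢ (s3, 02102101, BZ) ⊢ (s4, 2102101, BZ) ⊢ (s2, 102101, EZ) ⊢ (s0, 02101, BEZ) ⊢ (s1, 02101, EZ) ⊢ (s2, 2101, BZ) ⊢ (s0, 101, BZ) ⊢ (s1, 101, Z) ⊢ (s2, 01, BBZ)
No transition for (s2, 0, top B); M blocks with input 01 remaining.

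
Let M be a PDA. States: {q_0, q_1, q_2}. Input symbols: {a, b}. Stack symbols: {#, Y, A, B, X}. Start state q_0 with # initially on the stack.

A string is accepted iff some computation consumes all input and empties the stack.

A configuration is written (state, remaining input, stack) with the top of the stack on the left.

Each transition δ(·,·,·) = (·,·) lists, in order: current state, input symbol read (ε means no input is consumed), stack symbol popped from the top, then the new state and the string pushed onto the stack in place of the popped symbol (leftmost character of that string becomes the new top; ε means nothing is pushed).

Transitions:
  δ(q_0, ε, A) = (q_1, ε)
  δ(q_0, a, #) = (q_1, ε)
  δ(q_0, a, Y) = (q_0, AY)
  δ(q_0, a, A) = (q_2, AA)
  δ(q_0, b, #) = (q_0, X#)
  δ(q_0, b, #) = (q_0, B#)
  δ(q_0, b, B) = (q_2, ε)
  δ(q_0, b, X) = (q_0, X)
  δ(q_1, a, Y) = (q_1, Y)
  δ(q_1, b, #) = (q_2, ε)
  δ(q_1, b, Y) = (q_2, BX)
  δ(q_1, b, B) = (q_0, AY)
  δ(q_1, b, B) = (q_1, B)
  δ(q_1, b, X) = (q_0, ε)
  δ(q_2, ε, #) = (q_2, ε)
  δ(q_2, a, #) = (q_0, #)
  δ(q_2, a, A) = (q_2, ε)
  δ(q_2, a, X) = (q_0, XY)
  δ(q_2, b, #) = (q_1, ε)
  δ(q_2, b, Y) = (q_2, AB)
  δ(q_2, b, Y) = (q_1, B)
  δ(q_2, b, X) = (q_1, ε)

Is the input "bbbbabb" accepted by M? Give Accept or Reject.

Reject

No computation consumes all input and empties the stack.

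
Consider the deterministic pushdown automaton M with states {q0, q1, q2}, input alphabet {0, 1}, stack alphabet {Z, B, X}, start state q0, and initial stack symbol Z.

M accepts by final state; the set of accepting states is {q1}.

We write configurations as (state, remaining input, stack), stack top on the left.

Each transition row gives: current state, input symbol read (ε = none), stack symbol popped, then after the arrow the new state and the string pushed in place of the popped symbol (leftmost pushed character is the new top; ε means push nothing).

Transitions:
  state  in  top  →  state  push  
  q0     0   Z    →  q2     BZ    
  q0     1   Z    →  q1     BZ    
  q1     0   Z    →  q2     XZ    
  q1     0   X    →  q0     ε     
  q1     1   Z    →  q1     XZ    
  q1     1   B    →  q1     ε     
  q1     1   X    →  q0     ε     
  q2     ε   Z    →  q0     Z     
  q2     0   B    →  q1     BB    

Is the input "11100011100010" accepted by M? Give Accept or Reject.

Reject

(q0, 11100011100010, Z) ⊢ (q1, 1100011100010, BZ) ⊢ (q1, 100011100010, Z) ⊢ (q1, 00011100010, XZ) ⊢ (q0, 0011100010, Z) ⊢ (q2, 011100010, BZ) ⊢ (q1, 11100010, BBZ) ⊢ (q1, 1100010, BZ) ⊢ (q1, 100010, Z) ⊢ (q1, 00010, XZ) ⊢ (q0, 0010, Z) ⊢ (q2, 010, BZ) ⊢ (q1, 10, BBZ) ⊢ (q1, 0, BZ)
No transition applies at (q1, 0, BZ); input not fully consumed.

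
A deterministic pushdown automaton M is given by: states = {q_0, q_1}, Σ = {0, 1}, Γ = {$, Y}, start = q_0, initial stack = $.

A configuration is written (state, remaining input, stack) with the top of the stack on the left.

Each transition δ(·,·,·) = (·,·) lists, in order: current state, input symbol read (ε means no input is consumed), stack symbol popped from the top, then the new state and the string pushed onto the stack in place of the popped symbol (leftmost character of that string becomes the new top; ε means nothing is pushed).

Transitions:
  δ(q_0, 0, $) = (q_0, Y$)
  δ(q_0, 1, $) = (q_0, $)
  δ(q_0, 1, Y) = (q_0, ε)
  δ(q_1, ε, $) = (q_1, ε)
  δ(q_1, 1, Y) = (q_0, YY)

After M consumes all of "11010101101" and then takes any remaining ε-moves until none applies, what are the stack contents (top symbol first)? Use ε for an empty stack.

(q_0, 11010101101, $) ⊢ (q_0, 1010101101, $) ⊢ (q_0, 010101101, $) ⊢ (q_0, 10101101, Y$) ⊢ (q_0, 0101101, $) ⊢ (q_0, 101101, Y$) ⊢ (q_0, 01101, $) ⊢ (q_0, 1101, Y$) ⊢ (q_0, 101, $) ⊢ (q_0, 01, $) ⊢ (q_0, 1, Y$) ⊢ (q_0, ε, $)
All input consumed in state q_0 with stack $.

$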